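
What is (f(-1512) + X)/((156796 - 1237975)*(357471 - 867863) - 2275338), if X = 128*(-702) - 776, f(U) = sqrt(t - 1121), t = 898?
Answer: -45316/275911418415 + I*sqrt(223)/551822836830 ≈ -1.6424e-7 + 2.7062e-11*I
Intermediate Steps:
f(U) = I*sqrt(223) (f(U) = sqrt(898 - 1121) = sqrt(-223) = I*sqrt(223))
X = -90632 (X = -89856 - 776 = -90632)
(f(-1512) + X)/((156796 - 1237975)*(357471 - 867863) - 2275338) = (I*sqrt(223) - 90632)/((156796 - 1237975)*(357471 - 867863) - 2275338) = (-90632 + I*sqrt(223))/(-1081179*(-510392) - 2275338) = (-90632 + I*sqrt(223))/(551825112168 - 2275338) = (-90632 + I*sqrt(223))/551822836830 = (-90632 + I*sqrt(223))*(1/551822836830) = -45316/275911418415 + I*sqrt(223)/551822836830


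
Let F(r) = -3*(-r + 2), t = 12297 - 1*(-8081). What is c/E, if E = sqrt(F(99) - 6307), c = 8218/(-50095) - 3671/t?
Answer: 351365149*I*sqrt(94)/767668604320 ≈ 0.0044376*I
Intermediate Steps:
t = 20378 (t = 12297 + 8081 = 20378)
c = -351365149/1020835910 (c = 8218/(-50095) - 3671/20378 = 8218*(-1/50095) - 3671*1/20378 = -8218/50095 - 3671/20378 = -351365149/1020835910 ≈ -0.34419)
F(r) = -6 + 3*r (F(r) = -3*(2 - r) = -6 + 3*r)
E = 8*I*sqrt(94) (E = sqrt((-6 + 3*99) - 6307) = sqrt((-6 + 297) - 6307) = sqrt(291 - 6307) = sqrt(-6016) = 8*I*sqrt(94) ≈ 77.563*I)
c/E = -351365149*(-I*sqrt(94)/752)/1020835910 = -(-351365149)*I*sqrt(94)/767668604320 = 351365149*I*sqrt(94)/767668604320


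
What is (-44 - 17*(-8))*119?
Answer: 10948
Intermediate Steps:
(-44 - 17*(-8))*119 = (-44 + 136)*119 = 92*119 = 10948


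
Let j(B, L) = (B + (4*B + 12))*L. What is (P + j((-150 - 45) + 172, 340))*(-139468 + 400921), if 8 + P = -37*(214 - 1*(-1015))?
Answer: -21047227953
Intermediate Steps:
P = -45481 (P = -8 - 37*(214 - 1*(-1015)) = -8 - 37*(214 + 1015) = -8 - 37*1229 = -8 - 45473 = -45481)
j(B, L) = L*(12 + 5*B) (j(B, L) = (B + (12 + 4*B))*L = (12 + 5*B)*L = L*(12 + 5*B))
(P + j((-150 - 45) + 172, 340))*(-139468 + 400921) = (-45481 + 340*(12 + 5*((-150 - 45) + 172)))*(-139468 + 400921) = (-45481 + 340*(12 + 5*(-195 + 172)))*261453 = (-45481 + 340*(12 + 5*(-23)))*261453 = (-45481 + 340*(12 - 115))*261453 = (-45481 + 340*(-103))*261453 = (-45481 - 35020)*261453 = -80501*261453 = -21047227953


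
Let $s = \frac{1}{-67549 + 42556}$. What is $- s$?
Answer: $\frac{1}{24993} \approx 4.0011 \cdot 10^{-5}$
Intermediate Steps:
$s = - \frac{1}{24993}$ ($s = \frac{1}{-24993} = - \frac{1}{24993} \approx -4.0011 \cdot 10^{-5}$)
$- s = \left(-1\right) \left(- \frac{1}{24993}\right) = \frac{1}{24993}$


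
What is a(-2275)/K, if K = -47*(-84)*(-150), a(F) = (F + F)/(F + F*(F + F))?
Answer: 1/1346958900 ≈ 7.4241e-10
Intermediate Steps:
a(F) = 2*F/(F + 2*F**2) (a(F) = (2*F)/(F + F*(2*F)) = (2*F)/(F + 2*F**2) = 2*F/(F + 2*F**2))
K = -592200 (K = 3948*(-150) = -592200)
a(-2275)/K = (2/(1 + 2*(-2275)))/(-592200) = (2/(1 - 4550))*(-1/592200) = (2/(-4549))*(-1/592200) = (2*(-1/4549))*(-1/592200) = -2/4549*(-1/592200) = 1/1346958900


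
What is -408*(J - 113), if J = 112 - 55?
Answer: 22848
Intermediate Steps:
J = 57
-408*(J - 113) = -408*(57 - 113) = -408*(-56) = 22848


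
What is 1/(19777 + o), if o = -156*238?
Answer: -1/17351 ≈ -5.7634e-5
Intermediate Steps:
o = -37128
1/(19777 + o) = 1/(19777 - 37128) = 1/(-17351) = -1/17351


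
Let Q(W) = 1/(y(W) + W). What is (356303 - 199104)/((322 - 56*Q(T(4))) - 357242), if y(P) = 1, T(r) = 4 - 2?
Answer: -471597/1070816 ≈ -0.44041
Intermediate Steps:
T(r) = 2
Q(W) = 1/(1 + W)
(356303 - 199104)/((322 - 56*Q(T(4))) - 357242) = (356303 - 199104)/((322 - 56/(1 + 2)) - 357242) = 157199/((322 - 56/3) - 357242) = 157199/(910/3 - 357242) = 157199/(-1070816/3) = 157199*(-3/1070816) = -471597/1070816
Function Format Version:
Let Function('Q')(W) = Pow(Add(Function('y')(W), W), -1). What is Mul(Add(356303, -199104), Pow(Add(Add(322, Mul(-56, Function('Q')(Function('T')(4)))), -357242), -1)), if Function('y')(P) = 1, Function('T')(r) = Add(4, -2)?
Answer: Rational(-471597, 1070816) ≈ -0.44041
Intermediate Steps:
Function('T')(r) = 2
Function('Q')(W) = Pow(Add(1, W), -1)
Mul(Add(356303, -199104), Pow(Add(Add(322, Mul(-56, Function('Q')(Function('T')(4)))), -357242), -1)) = Mul(Add(356303, -199104), Pow(Add(Add(322, Mul(-56, Pow(Add(1, 2), -1))), -357242), -1)) = Mul(157199, Pow(Add(Add(322, Mul(-56, Pow(3, -1))), -357242), -1)) = Mul(157199, Pow(Add(Add(322, Mul(-56, Rational(1, 3))), -357242), -1)) = Mul(157199, Pow(Add(Add(322, Rational(-56, 3)), -357242), -1)) = Mul(157199, Pow(Add(Rational(910, 3), -357242), -1)) = Mul(157199, Pow(Rational(-1070816, 3), -1)) = Mul(157199, Rational(-3, 1070816)) = Rational(-471597, 1070816)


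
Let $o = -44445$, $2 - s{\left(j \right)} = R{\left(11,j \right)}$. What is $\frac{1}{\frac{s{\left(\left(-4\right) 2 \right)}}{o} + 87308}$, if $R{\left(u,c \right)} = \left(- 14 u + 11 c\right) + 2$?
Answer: $\frac{44445}{3880403818} \approx 1.1454 \cdot 10^{-5}$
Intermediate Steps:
$R{\left(u,c \right)} = 2 - 14 u + 11 c$
$s{\left(j \right)} = 154 - 11 j$ ($s{\left(j \right)} = 2 - \left(2 - 154 + 11 j\right) = 2 - \left(-152 + 11 j\right) = 154 - 11 j$)
$\frac{1}{\frac{s{\left(\left(-4\right) 2 \right)}}{o} + 87308} = \frac{1}{\frac{154 - 11 \left(\left(-4\right) 2\right)}{-44445} + 87308} = \frac{1}{\left(154 - -88\right) \left(- \frac{1}{44445}\right) + 87308} = \frac{1}{\left(154 + 88\right) \left(- \frac{1}{44445}\right) + 87308} = \frac{1}{242 \left(- \frac{1}{44445}\right) + 87308} = \frac{1}{- \frac{242}{44445} + 87308} = \frac{1}{\frac{3880403818}{44445}} = \frac{44445}{3880403818}$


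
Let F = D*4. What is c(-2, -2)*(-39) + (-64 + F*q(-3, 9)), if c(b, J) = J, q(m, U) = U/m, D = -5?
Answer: 74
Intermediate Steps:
F = -20 (F = -5*4 = -20)
c(-2, -2)*(-39) + (-64 + F*q(-3, 9)) = -2*(-39) + (-64 - 180/(-3)) = 78 + (-64 - 180*(-1)/3) = 78 + (-64 - 20*(-3)) = 78 + (-64 + 60) = 78 - 4 = 74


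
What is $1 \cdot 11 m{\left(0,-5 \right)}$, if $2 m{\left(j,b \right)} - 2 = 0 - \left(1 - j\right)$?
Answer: $\frac{11}{2} \approx 5.5$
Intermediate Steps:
$m{\left(j,b \right)} = \frac{1}{2} + \frac{j}{2}$ ($m{\left(j,b \right)} = 1 + \frac{0 - \left(1 - j\right)}{2} = 1 + \frac{0 + \left(-1 + j\right)}{2} = 1 + \frac{-1 + j}{2} = 1 + \left(- \frac{1}{2} + \frac{j}{2}\right) = \frac{1}{2} + \frac{j}{2}$)
$1 \cdot 11 m{\left(0,-5 \right)} = 1 \cdot 11 \left(\frac{1}{2} + \frac{1}{2} \cdot 0\right) = 11 \left(\frac{1}{2} + 0\right) = 11 \cdot \frac{1}{2} = \frac{11}{2}$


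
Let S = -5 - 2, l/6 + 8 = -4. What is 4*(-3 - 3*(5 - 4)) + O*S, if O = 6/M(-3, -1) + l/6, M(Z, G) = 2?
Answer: 39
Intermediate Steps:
l = -72 (l = -48 + 6*(-4) = -48 - 24 = -72)
O = -9 (O = 6/2 - 72/6 = 6*(½) - 72*⅙ = 3 - 12 = -9)
S = -7
4*(-3 - 3*(5 - 4)) + O*S = 4*(-3 - 3*(5 - 4)) - 9*(-7) = 4*(-3 - 3*1) + 63 = 4*(-3 - 3) + 63 = 4*(-6) + 63 = -24 + 63 = 39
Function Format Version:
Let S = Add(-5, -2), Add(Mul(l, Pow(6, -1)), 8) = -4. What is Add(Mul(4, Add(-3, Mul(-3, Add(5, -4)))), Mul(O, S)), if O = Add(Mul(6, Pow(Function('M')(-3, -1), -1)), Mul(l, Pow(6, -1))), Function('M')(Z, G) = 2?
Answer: 39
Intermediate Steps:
l = -72 (l = Add(-48, Mul(6, -4)) = Add(-48, -24) = -72)
O = -9 (O = Add(Mul(6, Pow(2, -1)), Mul(-72, Pow(6, -1))) = Add(Mul(6, Rational(1, 2)), Mul(-72, Rational(1, 6))) = Add(3, -12) = -9)
S = -7
Add(Mul(4, Add(-3, Mul(-3, Add(5, -4)))), Mul(O, S)) = Add(Mul(4, Add(-3, Mul(-3, Add(5, -4)))), Mul(-9, -7)) = Add(Mul(4, Add(-3, Mul(-3, 1))), 63) = Add(Mul(4, Add(-3, -3)), 63) = Add(Mul(4, -6), 63) = Add(-24, 63) = 39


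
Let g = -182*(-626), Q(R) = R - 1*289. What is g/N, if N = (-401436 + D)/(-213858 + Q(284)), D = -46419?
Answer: 24365839316/447855 ≈ 54406.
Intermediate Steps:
Q(R) = -289 + R (Q(R) = R - 289 = -289 + R)
N = 447855/213863 (N = (-401436 - 46419)/(-213858 + (-289 + 284)) = -447855/(-213858 - 5) = -447855/(-213863) = -447855*(-1/213863) = 447855/213863 ≈ 2.0941)
g = 113932
g/N = 113932/(447855/213863) = 113932*(213863/447855) = 24365839316/447855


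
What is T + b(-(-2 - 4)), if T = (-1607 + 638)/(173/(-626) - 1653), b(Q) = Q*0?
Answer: 606594/1034951 ≈ 0.58611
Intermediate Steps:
b(Q) = 0
T = 606594/1034951 (T = -969/(173*(-1/626) - 1653) = -969/(-173/626 - 1653) = -969/(-1034951/626) = -969*(-626/1034951) = 606594/1034951 ≈ 0.58611)
T + b(-(-2 - 4)) = 606594/1034951 + 0 = 606594/1034951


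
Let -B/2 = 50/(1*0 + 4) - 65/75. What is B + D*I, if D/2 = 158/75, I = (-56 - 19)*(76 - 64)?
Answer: -57229/15 ≈ -3815.3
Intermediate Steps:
I = -900 (I = -75*12 = -900)
D = 316/75 (D = 2*(158/75) = 316/75 ≈ 4.2133)
B = -349/15 (B = -2*(50/(1*0 + 4) - 65/75) = -2*(50/(0 + 4) - 65*1/75) = -2*(50/4 - 13/15) = -2*(50*(¼) - 13/15) = -2*(25/2 - 13/15) = -2*349/30 = -349/15 ≈ -23.267)
B + D*I = -349/15 + (316/75)*(-900) = -349/15 - 3792 = -57229/15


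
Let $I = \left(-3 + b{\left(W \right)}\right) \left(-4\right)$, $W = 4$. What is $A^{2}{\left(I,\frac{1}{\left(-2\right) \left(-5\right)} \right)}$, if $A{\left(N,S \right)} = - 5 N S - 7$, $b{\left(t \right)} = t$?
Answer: $25$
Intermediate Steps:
$I = -4$ ($I = \left(-3 + 4\right) \left(-4\right) = 1 \left(-4\right) = -4$)
$A{\left(N,S \right)} = -7 - 5 N S$ ($A{\left(N,S \right)} = - 5 N S - 7 = -7 - 5 N S$)
$A^{2}{\left(I,\frac{1}{\left(-2\right) \left(-5\right)} \right)} = \left(-7 - - \frac{20}{\left(-2\right) \left(-5\right)}\right)^{2} = \left(-7 - - \frac{20}{10}\right)^{2} = \left(-7 - \left(-20\right) \frac{1}{10}\right)^{2} = \left(-7 + 2\right)^{2} = \left(-5\right)^{2} = 25$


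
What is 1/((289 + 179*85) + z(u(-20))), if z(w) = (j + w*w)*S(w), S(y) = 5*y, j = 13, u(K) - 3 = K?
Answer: -1/10166 ≈ -9.8367e-5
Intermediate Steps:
u(K) = 3 + K
z(w) = 5*w*(13 + w²) (z(w) = (13 + w*w)*(5*w) = (13 + w²)*(5*w) = 5*w*(13 + w²))
1/((289 + 179*85) + z(u(-20))) = 1/((289 + 179*85) + 5*(3 - 20)*(13 + (3 - 20)²)) = 1/((289 + 15215) + 5*(-17)*(13 + (-17)²)) = 1/(15504 + 5*(-17)*(13 + 289)) = 1/(15504 + 5*(-17)*302) = 1/(15504 - 25670) = 1/(-10166) = -1/10166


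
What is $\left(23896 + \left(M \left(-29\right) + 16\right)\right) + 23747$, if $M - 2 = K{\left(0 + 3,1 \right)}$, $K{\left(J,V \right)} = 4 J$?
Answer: $47253$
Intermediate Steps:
$M = 14$ ($M = 2 + 4 \left(0 + 3\right) = 2 + 4 \cdot 3 = 2 + 12 = 14$)
$\left(23896 + \left(M \left(-29\right) + 16\right)\right) + 23747 = \left(23896 + \left(14 \left(-29\right) + 16\right)\right) + 23747 = \left(23896 + \left(-406 + 16\right)\right) + 23747 = \left(23896 - 390\right) + 23747 = 23506 + 23747 = 47253$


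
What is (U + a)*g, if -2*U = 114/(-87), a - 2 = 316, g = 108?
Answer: 998028/29 ≈ 34415.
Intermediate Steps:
a = 318 (a = 2 + 316 = 318)
U = 19/29 (U = -57/(-87) = -57*(-1)/87 = -½*(-38/29) = 19/29 ≈ 0.65517)
(U + a)*g = (19/29 + 318)*108 = (9241/29)*108 = 998028/29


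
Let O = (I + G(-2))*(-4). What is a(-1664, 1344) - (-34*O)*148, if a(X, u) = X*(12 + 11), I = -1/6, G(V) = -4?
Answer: 136784/3 ≈ 45595.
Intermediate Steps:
I = -⅙ (I = -1*⅙ = -⅙ ≈ -0.16667)
a(X, u) = 23*X (a(X, u) = X*23 = 23*X)
O = 50/3 (O = (-⅙ - 4)*(-4) = -25/6*(-4) = 50/3 ≈ 16.667)
a(-1664, 1344) - (-34*O)*148 = 23*(-1664) - (-34*50/3)*148 = -38272 - (-1700)*148/3 = -38272 - 1*(-251600/3) = -38272 + 251600/3 = 136784/3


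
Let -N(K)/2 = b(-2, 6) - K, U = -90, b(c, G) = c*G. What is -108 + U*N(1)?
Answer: -2448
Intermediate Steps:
b(c, G) = G*c
N(K) = 24 + 2*K (N(K) = -2*(6*(-2) - K) = -2*(-12 - K) = 24 + 2*K)
-108 + U*N(1) = -108 - 90*(24 + 2*1) = -108 - 90*(24 + 2) = -108 - 90*26 = -108 - 2340 = -2448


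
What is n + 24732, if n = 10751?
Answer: 35483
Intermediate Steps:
n + 24732 = 10751 + 24732 = 35483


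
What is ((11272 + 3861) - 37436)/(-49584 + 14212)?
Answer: 22303/35372 ≈ 0.63053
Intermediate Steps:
((11272 + 3861) - 37436)/(-49584 + 14212) = (15133 - 37436)/(-35372) = -22303*(-1/35372) = 22303/35372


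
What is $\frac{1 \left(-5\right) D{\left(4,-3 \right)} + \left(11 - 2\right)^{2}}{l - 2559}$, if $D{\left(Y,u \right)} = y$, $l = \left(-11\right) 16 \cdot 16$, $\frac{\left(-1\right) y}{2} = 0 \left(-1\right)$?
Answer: $- \frac{81}{5375} \approx -0.01507$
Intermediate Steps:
$y = 0$ ($y = - 2 \cdot 0 \left(-1\right) = \left(-2\right) 0 = 0$)
$l = -2816$ ($l = \left(-176\right) 16 = -2816$)
$D{\left(Y,u \right)} = 0$
$\frac{1 \left(-5\right) D{\left(4,-3 \right)} + \left(11 - 2\right)^{2}}{l - 2559} = \frac{1 \left(-5\right) 0 + \left(11 - 2\right)^{2}}{-2816 - 2559} = \frac{\left(-5\right) 0 + 9^{2}}{-5375} = \left(0 + 81\right) \left(- \frac{1}{5375}\right) = 81 \left(- \frac{1}{5375}\right) = - \frac{81}{5375}$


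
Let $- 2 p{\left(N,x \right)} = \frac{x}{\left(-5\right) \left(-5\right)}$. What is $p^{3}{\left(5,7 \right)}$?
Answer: $- \frac{343}{125000} \approx -0.002744$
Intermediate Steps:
$p{\left(N,x \right)} = - \frac{x}{50}$ ($p{\left(N,x \right)} = - \frac{x \frac{1}{\left(-5\right) \left(-5\right)}}{2} = - \frac{x \frac{1}{25}}{2} = - \frac{\frac{1}{25} x}{2} = - \frac{x}{50}$)
$p^{3}{\left(5,7 \right)} = \left(\left(- \frac{1}{50}\right) 7\right)^{3} = \left(- \frac{7}{50}\right)^{3} = - \frac{343}{125000}$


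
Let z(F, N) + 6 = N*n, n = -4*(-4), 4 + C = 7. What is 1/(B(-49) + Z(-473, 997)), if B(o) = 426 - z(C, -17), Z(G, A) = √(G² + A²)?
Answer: -352/361061 + √1217738/722122 ≈ 0.00055325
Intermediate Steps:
Z(G, A) = √(A² + G²)
C = 3 (C = -4 + 7 = 3)
n = 16
z(F, N) = -6 + 16*N (z(F, N) = -6 + N*16 = -6 + 16*N)
B(o) = 704 (B(o) = 426 - (-6 + 16*(-17)) = 426 - (-6 - 272) = 426 - 1*(-278) = 426 + 278 = 704)
1/(B(-49) + Z(-473, 997)) = 1/(704 + √(997² + (-473)²)) = 1/(704 + √(994009 + 223729)) = 1/(704 + √1217738)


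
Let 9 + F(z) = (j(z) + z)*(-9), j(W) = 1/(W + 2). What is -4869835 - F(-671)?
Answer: -1087317898/223 ≈ -4.8759e+6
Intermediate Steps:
j(W) = 1/(2 + W)
F(z) = -9 - 9*z - 9/(2 + z) (F(z) = -9 + (1/(2 + z) + z)*(-9) = -9 + (z + 1/(2 + z))*(-9) = -9 + (-9*z - 9/(2 + z)) = -9 - 9*z - 9/(2 + z))
-4869835 - F(-671) = -4869835 - 9*(-1 + (-1 - 1*(-671))*(2 - 671))/(2 - 671) = -4869835 - 9*(-1 + (-1 + 671)*(-669))/(-669) = -4869835 - 9*(-1)*(-1 + 670*(-669))/669 = -4869835 - 9*(-1)*(-1 - 448230)/669 = -4869835 - 9*(-1)*(-448231)/669 = -4869835 - 1*1344693/223 = -4869835 - 1344693/223 = -1087317898/223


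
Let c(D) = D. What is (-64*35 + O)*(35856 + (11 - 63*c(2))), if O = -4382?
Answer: -236676902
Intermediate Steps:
(-64*35 + O)*(35856 + (11 - 63*c(2))) = (-64*35 - 4382)*(35856 + (11 - 63*2)) = (-2240 - 4382)*(35856 + (11 - 126)) = -6622*(35856 - 115) = -6622*35741 = -236676902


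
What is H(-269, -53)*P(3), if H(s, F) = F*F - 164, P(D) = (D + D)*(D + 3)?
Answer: 95220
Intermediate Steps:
P(D) = 2*D*(3 + D) (P(D) = (2*D)*(3 + D) = 2*D*(3 + D))
H(s, F) = -164 + F**2 (H(s, F) = F**2 - 164 = -164 + F**2)
H(-269, -53)*P(3) = (-164 + (-53)**2)*(2*3*(3 + 3)) = (-164 + 2809)*(2*3*6) = 2645*36 = 95220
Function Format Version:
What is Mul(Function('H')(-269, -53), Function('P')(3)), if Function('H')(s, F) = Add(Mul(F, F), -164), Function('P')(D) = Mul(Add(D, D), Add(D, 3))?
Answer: 95220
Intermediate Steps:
Function('P')(D) = Mul(2, D, Add(3, D)) (Function('P')(D) = Mul(Mul(2, D), Add(3, D)) = Mul(2, D, Add(3, D)))
Function('H')(s, F) = Add(-164, Pow(F, 2)) (Function('H')(s, F) = Add(Pow(F, 2), -164) = Add(-164, Pow(F, 2)))
Mul(Function('H')(-269, -53), Function('P')(3)) = Mul(Add(-164, Pow(-53, 2)), Mul(2, 3, Add(3, 3))) = Mul(Add(-164, 2809), Mul(2, 3, 6)) = Mul(2645, 36) = 95220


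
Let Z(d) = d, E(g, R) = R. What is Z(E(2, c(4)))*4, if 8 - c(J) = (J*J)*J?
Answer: -224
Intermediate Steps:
c(J) = 8 - J³ (c(J) = 8 - J*J*J = 8 - J²*J = 8 - J³)
Z(E(2, c(4)))*4 = (8 - 1*4³)*4 = (8 - 1*64)*4 = (8 - 64)*4 = -56*4 = -224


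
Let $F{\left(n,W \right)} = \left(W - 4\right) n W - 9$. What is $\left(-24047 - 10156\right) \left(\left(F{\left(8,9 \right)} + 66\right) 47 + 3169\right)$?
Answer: $-778733904$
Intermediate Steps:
$F{\left(n,W \right)} = -9 + W n \left(-4 + W\right)$ ($F{\left(n,W \right)} = \left(-4 + W\right) n W - 9 = n \left(-4 + W\right) W - 9 = W n \left(-4 + W\right) - 9 = -9 + W n \left(-4 + W\right)$)
$\left(-24047 - 10156\right) \left(\left(F{\left(8,9 \right)} + 66\right) 47 + 3169\right) = \left(-24047 - 10156\right) \left(\left(\left(-9 + 8 \cdot 9^{2} - 36 \cdot 8\right) + 66\right) 47 + 3169\right) = - 34203 \left(\left(\left(-9 + 8 \cdot 81 - 288\right) + 66\right) 47 + 3169\right) = - 34203 \left(\left(\left(-9 + 648 - 288\right) + 66\right) 47 + 3169\right) = - 34203 \left(\left(351 + 66\right) 47 + 3169\right) = - 34203 \left(417 \cdot 47 + 3169\right) = - 34203 \left(19599 + 3169\right) = \left(-34203\right) 22768 = -778733904$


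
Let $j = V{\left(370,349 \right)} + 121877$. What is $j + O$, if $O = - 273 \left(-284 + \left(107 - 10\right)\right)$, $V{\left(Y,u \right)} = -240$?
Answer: $172688$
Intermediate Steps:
$j = 121637$ ($j = -240 + 121877 = 121637$)
$O = 51051$ ($O = - 273 \left(-284 + \left(107 - 10\right)\right) = - 273 \left(-284 + 97\right) = \left(-273\right) \left(-187\right) = 51051$)
$j + O = 121637 + 51051 = 172688$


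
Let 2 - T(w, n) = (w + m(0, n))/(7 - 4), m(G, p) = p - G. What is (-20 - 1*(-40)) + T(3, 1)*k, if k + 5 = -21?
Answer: 8/3 ≈ 2.6667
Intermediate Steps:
k = -26 (k = -5 - 21 = -26)
T(w, n) = 2 - n/3 - w/3 (T(w, n) = 2 - (w + (n - 1*0))/(7 - 4) = 2 - (w + (n + 0))/3 = 2 - (w + n)/3 = 2 - (n + w)/3 = 2 - (n/3 + w/3) = 2 + (-n/3 - w/3) = 2 - n/3 - w/3)
(-20 - 1*(-40)) + T(3, 1)*k = (-20 - 1*(-40)) + (2 - 1/3*1 - 1/3*3)*(-26) = (-20 + 40) + (2 - 1/3 - 1)*(-26) = 20 + (2/3)*(-26) = 20 - 52/3 = 8/3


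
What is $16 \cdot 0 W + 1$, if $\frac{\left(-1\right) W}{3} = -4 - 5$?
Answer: $1$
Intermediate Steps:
$W = 27$ ($W = - 3 \left(-4 - 5\right) = \left(-3\right) \left(-9\right) = 27$)
$16 \cdot 0 W + 1 = 16 \cdot 0 \cdot 27 + 1 = 16 \cdot 0 + 1 = 0 + 1 = 1$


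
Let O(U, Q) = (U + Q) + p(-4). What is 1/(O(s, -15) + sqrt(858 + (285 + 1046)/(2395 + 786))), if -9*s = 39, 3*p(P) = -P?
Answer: 57258/1699985 + sqrt(8686130849)/1699985 ≈ 0.088505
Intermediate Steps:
p(P) = -P/3 (p(P) = (-P)/3 = -P/3)
s = -13/3 (s = -1/9*39 = -13/3 ≈ -4.3333)
O(U, Q) = 4/3 + Q + U (O(U, Q) = (U + Q) - 1/3*(-4) = (Q + U) + 4/3 = 4/3 + Q + U)
1/(O(s, -15) + sqrt(858 + (285 + 1046)/(2395 + 786))) = 1/((4/3 - 15 - 13/3) + sqrt(858 + (285 + 1046)/(2395 + 786))) = 1/(-18 + sqrt(858 + 1331/3181)) = 1/(-18 + sqrt(2730629/3181)) = 1/(-18 + sqrt(8686130849)/3181)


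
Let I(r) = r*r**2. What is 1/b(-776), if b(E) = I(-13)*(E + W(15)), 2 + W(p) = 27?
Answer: 1/1649947 ≈ 6.0608e-7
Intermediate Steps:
I(r) = r**3
W(p) = 25 (W(p) = -2 + 27 = 25)
b(E) = -54925 - 2197*E (b(E) = (-13)**3*(E + 25) = -2197*(25 + E) = -54925 - 2197*E)
1/b(-776) = 1/(-54925 - 2197*(-776)) = 1/(-54925 + 1704872) = 1/1649947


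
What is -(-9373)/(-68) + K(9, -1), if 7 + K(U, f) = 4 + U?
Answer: -8965/68 ≈ -131.84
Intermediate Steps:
K(U, f) = -3 + U (K(U, f) = -7 + (4 + U) = -3 + U)
-(-9373)/(-68) + K(9, -1) = -(-9373)/(-68) + (-3 + 9) = -(-9373)*(-1)/68 + 6 = -103*91/68 + 6 = -9373/68 + 6 = -8965/68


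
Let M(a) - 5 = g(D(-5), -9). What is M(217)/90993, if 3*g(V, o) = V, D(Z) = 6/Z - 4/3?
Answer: 187/4094685 ≈ 4.5669e-5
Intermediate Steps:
D(Z) = -4/3 + 6/Z (D(Z) = 6/Z - 4*⅓ = 6/Z - 4/3 = -4/3 + 6/Z)
g(V, o) = V/3
M(a) = 187/45 (M(a) = 5 + (-4/3 + 6/(-5))/3 = 5 + (-4/3 + 6*(-⅕))/3 = 5 + (-4/3 - 6/5)/3 = 5 + (⅓)*(-38/15) = 5 - 38/45 = 187/45)
M(217)/90993 = (187/45)/90993 = (187/45)*(1/90993) = 187/4094685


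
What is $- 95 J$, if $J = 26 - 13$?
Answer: $-1235$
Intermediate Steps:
$J = 13$ ($J = 26 - 13 = 13$)
$- 95 J = \left(-95\right) 13 = -1235$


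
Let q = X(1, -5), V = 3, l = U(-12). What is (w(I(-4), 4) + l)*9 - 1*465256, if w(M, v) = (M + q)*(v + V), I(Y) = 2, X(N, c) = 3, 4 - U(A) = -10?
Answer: -464815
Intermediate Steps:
U(A) = 14 (U(A) = 4 - 1*(-10) = 4 + 10 = 14)
l = 14
q = 3
w(M, v) = (3 + M)*(3 + v) (w(M, v) = (M + 3)*(v + 3) = (3 + M)*(3 + v))
(w(I(-4), 4) + l)*9 - 1*465256 = ((9 + 3*2 + 3*4 + 2*4) + 14)*9 - 1*465256 = ((9 + 6 + 12 + 8) + 14)*9 - 465256 = (35 + 14)*9 - 465256 = 49*9 - 465256 = 441 - 465256 = -464815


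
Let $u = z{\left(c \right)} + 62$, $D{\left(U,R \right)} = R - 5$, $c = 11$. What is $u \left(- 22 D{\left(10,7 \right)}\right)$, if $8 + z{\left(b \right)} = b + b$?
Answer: $-3344$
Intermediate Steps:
$z{\left(b \right)} = -8 + 2 b$ ($z{\left(b \right)} = -8 + \left(b + b\right) = -8 + 2 b$)
$D{\left(U,R \right)} = -5 + R$
$u = 76$ ($u = \left(-8 + 2 \cdot 11\right) + 62 = \left(-8 + 22\right) + 62 = 14 + 62 = 76$)
$u \left(- 22 D{\left(10,7 \right)}\right) = 76 \left(- 22 \left(-5 + 7\right)\right) = 76 \left(\left(-22\right) 2\right) = 76 \left(-44\right) = -3344$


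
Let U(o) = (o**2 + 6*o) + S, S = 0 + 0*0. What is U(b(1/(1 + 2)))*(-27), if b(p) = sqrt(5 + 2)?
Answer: -189 - 162*sqrt(7) ≈ -617.61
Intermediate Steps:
S = 0 (S = 0 + 0 = 0)
b(p) = sqrt(7)
U(o) = o**2 + 6*o (U(o) = (o**2 + 6*o) + 0 = o**2 + 6*o)
U(b(1/(1 + 2)))*(-27) = (sqrt(7)*(6 + sqrt(7)))*(-27) = -27*sqrt(7)*(6 + sqrt(7))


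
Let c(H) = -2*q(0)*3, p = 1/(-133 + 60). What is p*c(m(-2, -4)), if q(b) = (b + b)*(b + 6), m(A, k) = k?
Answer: 0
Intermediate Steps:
p = -1/73 (p = 1/(-73) = -1/73 ≈ -0.013699)
q(b) = 2*b*(6 + b) (q(b) = (2*b)*(6 + b) = 2*b*(6 + b))
c(H) = 0 (c(H) = -4*0*(6 + 0)*3 = -4*0*6*3 = -2*0*3 = 0*3 = 0)
p*c(m(-2, -4)) = -1/73*0 = 0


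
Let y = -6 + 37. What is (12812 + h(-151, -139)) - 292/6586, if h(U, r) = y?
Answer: 42291853/3293 ≈ 12843.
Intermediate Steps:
y = 31
h(U, r) = 31
(12812 + h(-151, -139)) - 292/6586 = (12812 + 31) - 292/6586 = 12843 - 292*1/6586 = 12843 - 146/3293 = 42291853/3293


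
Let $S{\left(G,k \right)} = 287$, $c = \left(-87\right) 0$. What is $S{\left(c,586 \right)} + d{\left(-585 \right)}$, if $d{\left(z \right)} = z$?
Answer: $-298$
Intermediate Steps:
$c = 0$
$S{\left(c,586 \right)} + d{\left(-585 \right)} = 287 - 585 = -298$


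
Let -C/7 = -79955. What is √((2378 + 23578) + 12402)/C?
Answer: 3*√4262/559685 ≈ 0.00034993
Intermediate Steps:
C = 559685 (C = -7*(-79955) = 559685)
√((2378 + 23578) + 12402)/C = √((2378 + 23578) + 12402)/559685 = √(25956 + 12402)*(1/559685) = √38358*(1/559685) = (3*√4262)*(1/559685) = 3*√4262/559685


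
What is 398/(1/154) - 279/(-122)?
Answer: 7477903/122 ≈ 61294.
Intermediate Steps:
398/(1/154) - 279/(-122) = 398/(1/154) - 279*(-1/122) = 398*154 + 279/122 = 61292 + 279/122 = 7477903/122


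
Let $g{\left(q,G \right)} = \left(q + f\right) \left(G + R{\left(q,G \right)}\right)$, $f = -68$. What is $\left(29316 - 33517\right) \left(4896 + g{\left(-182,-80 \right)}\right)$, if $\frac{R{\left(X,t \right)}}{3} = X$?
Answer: $-678024596$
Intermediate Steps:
$R{\left(X,t \right)} = 3 X$
$g{\left(q,G \right)} = \left(-68 + q\right) \left(G + 3 q\right)$ ($g{\left(q,G \right)} = \left(q - 68\right) \left(G + 3 q\right) = \left(-68 + q\right) \left(G + 3 q\right)$)
$\left(29316 - 33517\right) \left(4896 + g{\left(-182,-80 \right)}\right) = \left(29316 - 33517\right) \left(4896 - \left(-57128 - 99372\right)\right) = \left(29316 - 33517\right) \left(4896 + \left(37128 + 5440 + 3 \cdot 33124 + 14560\right)\right) = \left(29316 - 33517\right) \left(4896 + \left(37128 + 5440 + 99372 + 14560\right)\right) = - 4201 \left(4896 + 156500\right) = \left(-4201\right) 161396 = -678024596$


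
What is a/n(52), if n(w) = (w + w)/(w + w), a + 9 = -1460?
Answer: -1469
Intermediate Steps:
a = -1469 (a = -9 - 1460 = -1469)
n(w) = 1 (n(w) = (2*w)/((2*w)) = (2*w)*(1/(2*w)) = 1)
a/n(52) = -1469/1 = -1469*1 = -1469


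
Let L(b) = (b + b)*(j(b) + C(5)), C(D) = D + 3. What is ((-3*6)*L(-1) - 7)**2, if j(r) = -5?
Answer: 10201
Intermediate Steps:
C(D) = 3 + D
L(b) = 6*b (L(b) = (b + b)*(-5 + (3 + 5)) = (2*b)*(-5 + 8) = (2*b)*3 = 6*b)
((-3*6)*L(-1) - 7)**2 = ((-3*6)*(6*(-1)) - 7)**2 = (-18*(-6) - 7)**2 = (108 - 7)**2 = 101**2 = 10201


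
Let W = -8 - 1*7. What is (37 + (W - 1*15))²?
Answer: 49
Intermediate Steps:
W = -15 (W = -8 - 7 = -15)
(37 + (W - 1*15))² = (37 + (-15 - 1*15))² = (37 + (-15 - 15))² = (37 - 30)² = 7² = 49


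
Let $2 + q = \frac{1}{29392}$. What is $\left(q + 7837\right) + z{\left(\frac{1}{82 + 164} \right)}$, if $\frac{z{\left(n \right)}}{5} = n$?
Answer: $\frac{28325290963}{3615216} \approx 7835.0$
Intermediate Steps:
$z{\left(n \right)} = 5 n$
$q = - \frac{58783}{29392}$ ($q = -2 + \frac{1}{29392} = - \frac{58783}{29392} \approx -2.0$)
$\left(q + 7837\right) + z{\left(\frac{1}{82 + 164} \right)} = \left(- \frac{58783}{29392} + 7837\right) + \frac{5}{82 + 164} = \frac{230286321}{29392} + \frac{5}{246} = \frac{28325290963}{3615216}$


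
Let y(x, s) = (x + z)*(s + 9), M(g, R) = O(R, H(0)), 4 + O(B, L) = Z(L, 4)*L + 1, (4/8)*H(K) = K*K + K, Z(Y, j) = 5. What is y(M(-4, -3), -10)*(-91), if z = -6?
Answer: -819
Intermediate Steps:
H(K) = 2*K + 2*K² (H(K) = 2*(K*K + K) = 2*(K² + K) = 2*(K + K²) = 2*K + 2*K²)
O(B, L) = -3 + 5*L (O(B, L) = -4 + (5*L + 1) = -4 + (1 + 5*L) = -3 + 5*L)
M(g, R) = -3 (M(g, R) = -3 + 5*(2*0*(1 + 0)) = -3 + 5*(2*0*1) = -3 + 5*0 = -3 + 0 = -3)
y(x, s) = (-6 + x)*(9 + s) (y(x, s) = (x - 6)*(s + 9) = (-6 + x)*(9 + s))
y(M(-4, -3), -10)*(-91) = (-54 - 6*(-10) + 9*(-3) - 10*(-3))*(-91) = (-54 + 60 - 27 + 30)*(-91) = 9*(-91) = -819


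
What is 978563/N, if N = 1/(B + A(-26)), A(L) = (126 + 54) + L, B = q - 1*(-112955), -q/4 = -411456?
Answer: 1721226753279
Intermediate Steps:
q = 1645824 (q = -4*(-411456) = 1645824)
B = 1758779 (B = 1645824 - 1*(-112955) = 1645824 + 112955 = 1758779)
A(L) = 180 + L
N = 1/1758933 (N = 1/(1758779 + (180 - 26)) = 1/(1758779 + 154) = 1/1758933 ≈ 5.6853e-7)
978563/N = 978563/(1/1758933) = 978563*1758933 = 1721226753279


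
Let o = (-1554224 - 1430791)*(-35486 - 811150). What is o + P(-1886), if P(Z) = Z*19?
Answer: 2527221123706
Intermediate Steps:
P(Z) = 19*Z
o = 2527221159540 (o = -2985015*(-846636) = 2527221159540)
o + P(-1886) = 2527221159540 + 19*(-1886) = 2527221159540 - 35834 = 2527221123706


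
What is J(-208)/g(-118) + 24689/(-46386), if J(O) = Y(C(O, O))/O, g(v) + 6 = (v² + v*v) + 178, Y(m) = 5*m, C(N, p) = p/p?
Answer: -4796389139/9011500992 ≈ -0.53225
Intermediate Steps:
C(N, p) = 1
g(v) = 172 + 2*v² (g(v) = -6 + ((v² + v*v) + 178) = -6 + ((v² + v²) + 178) = -6 + (2*v² + 178) = -6 + (178 + 2*v²) = 172 + 2*v²)
J(O) = 5/O (J(O) = (5*1)/O = 5/O)
J(-208)/g(-118) + 24689/(-46386) = (5/(-208))/(172 + 2*(-118)²) + 24689/(-46386) = (5*(-1/208))/(172 + 2*13924) + 24689*(-1/46386) = -5/(208*(172 + 27848)) - 24689/46386 = -5/208/28020 - 24689/46386 = -5/208*1/28020 - 24689/46386 = -1/1165632 - 24689/46386 = -4796389139/9011500992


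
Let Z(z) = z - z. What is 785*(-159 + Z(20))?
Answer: -124815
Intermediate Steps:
Z(z) = 0
785*(-159 + Z(20)) = 785*(-159 + 0) = 785*(-159) = -124815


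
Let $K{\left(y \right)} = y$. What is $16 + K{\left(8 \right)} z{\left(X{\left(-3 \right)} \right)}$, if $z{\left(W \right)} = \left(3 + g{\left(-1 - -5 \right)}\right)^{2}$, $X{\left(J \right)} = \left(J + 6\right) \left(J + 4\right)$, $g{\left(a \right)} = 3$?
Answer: $304$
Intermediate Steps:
$X{\left(J \right)} = \left(4 + J\right) \left(6 + J\right)$ ($X{\left(J \right)} = \left(6 + J\right) \left(4 + J\right) = \left(4 + J\right) \left(6 + J\right)$)
$z{\left(W \right)} = 36$ ($z{\left(W \right)} = \left(3 + 3\right)^{2} = 6^{2} = 36$)
$16 + K{\left(8 \right)} z{\left(X{\left(-3 \right)} \right)} = 16 + 8 \cdot 36 = 16 + 288 = 304$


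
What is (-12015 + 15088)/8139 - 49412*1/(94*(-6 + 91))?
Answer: -188805499/32515305 ≈ -5.8067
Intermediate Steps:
(-12015 + 15088)/8139 - 49412*1/(94*(-6 + 91)) = 3073*(1/8139) - 49412/(94*85) = 3073/8139 - 49412/7990 = 3073/8139 - 49412*1/7990 = 3073/8139 - 24706/3995 = -188805499/32515305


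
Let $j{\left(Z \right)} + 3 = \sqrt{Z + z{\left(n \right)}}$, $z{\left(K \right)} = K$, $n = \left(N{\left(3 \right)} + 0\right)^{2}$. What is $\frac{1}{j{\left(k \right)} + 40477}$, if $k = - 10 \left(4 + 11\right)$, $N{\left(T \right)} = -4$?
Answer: $\frac{20237}{819072405} - \frac{i \sqrt{134}}{1638144810} \approx 2.4707 \cdot 10^{-5} - 7.0664 \cdot 10^{-9} i$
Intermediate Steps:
$n = 16$ ($n = \left(-4 + 0\right)^{2} = \left(-4\right)^{2} = 16$)
$k = -150$ ($k = \left(-10\right) 15 = -150$)
$j{\left(Z \right)} = -3 + \sqrt{16 + Z}$ ($j{\left(Z \right)} = -3 + \sqrt{Z + 16} = -3 + \sqrt{16 + Z}$)
$\frac{1}{j{\left(k \right)} + 40477} = \frac{1}{\left(-3 + \sqrt{16 - 150}\right) + 40477} = \frac{1}{\left(-3 + \sqrt{-134}\right) + 40477} = \frac{1}{\left(-3 + i \sqrt{134}\right) + 40477} = \frac{1}{40474 + i \sqrt{134}}$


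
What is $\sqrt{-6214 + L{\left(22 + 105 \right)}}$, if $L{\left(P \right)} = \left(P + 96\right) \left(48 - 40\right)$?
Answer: $i \sqrt{4430} \approx 66.558 i$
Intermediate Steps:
$L{\left(P \right)} = 768 + 8 P$ ($L{\left(P \right)} = \left(96 + P\right) 8 = 768 + 8 P$)
$\sqrt{-6214 + L{\left(22 + 105 \right)}} = \sqrt{-6214 + \left(768 + 8 \left(22 + 105\right)\right)} = \sqrt{-6214 + \left(768 + 8 \cdot 127\right)} = \sqrt{-6214 + \left(768 + 1016\right)} = \sqrt{-6214 + 1784} = \sqrt{-4430} = i \sqrt{4430}$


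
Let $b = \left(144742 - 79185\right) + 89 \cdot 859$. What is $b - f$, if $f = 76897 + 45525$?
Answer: $19586$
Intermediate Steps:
$b = 142008$ ($b = 65557 + 76451 = 142008$)
$f = 122422$
$b - f = 142008 - 122422 = 19586$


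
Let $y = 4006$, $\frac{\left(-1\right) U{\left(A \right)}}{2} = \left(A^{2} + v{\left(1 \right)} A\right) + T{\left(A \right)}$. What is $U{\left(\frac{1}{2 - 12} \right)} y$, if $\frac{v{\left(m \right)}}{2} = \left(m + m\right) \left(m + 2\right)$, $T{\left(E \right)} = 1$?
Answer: $\frac{38057}{25} \approx 1522.3$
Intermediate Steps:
$v{\left(m \right)} = 4 m \left(2 + m\right)$ ($v{\left(m \right)} = 2 \left(m + m\right) \left(m + 2\right) = 2 \cdot 2 m \left(2 + m\right) = 4 m \left(2 + m\right)$)
$U{\left(A \right)} = -2 - 24 A - 2 A^{2}$ ($U{\left(A \right)} = - 2 \left(\left(A^{2} + 4 \cdot 1 \left(2 + 1\right) A\right) + 1\right) = - 2 \left(\left(A^{2} + 4 \cdot 1 \cdot 3 A\right) + 1\right) = - 2 \left(\left(A^{2} + 12 A\right) + 1\right) = - 2 \left(1 + A^{2} + 12 A\right) = -2 - 24 A - 2 A^{2}$)
$U{\left(\frac{1}{2 - 12} \right)} y = \left(-2 - \frac{24}{2 - 12} - 2 \left(\frac{1}{2 - 12}\right)^{2}\right) 4006 = \left(-2 - \frac{24}{-10} - 2 \left(\frac{1}{-10}\right)^{2}\right) 4006 = \left(-2 - - \frac{12}{5} - 2 \left(- \frac{1}{10}\right)^{2}\right) 4006 = \left(-2 + \frac{12}{5} - \frac{1}{50}\right) 4006 = \frac{19}{50} \cdot 4006 = \frac{38057}{25}$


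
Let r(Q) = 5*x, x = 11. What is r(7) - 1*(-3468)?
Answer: 3523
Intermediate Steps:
r(Q) = 55 (r(Q) = 5*11 = 55)
r(7) - 1*(-3468) = 55 - 1*(-3468) = 55 + 3468 = 3523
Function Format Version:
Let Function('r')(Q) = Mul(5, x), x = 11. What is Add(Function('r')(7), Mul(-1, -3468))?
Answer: 3523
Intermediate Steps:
Function('r')(Q) = 55 (Function('r')(Q) = Mul(5, 11) = 55)
Add(Function('r')(7), Mul(-1, -3468)) = Add(55, Mul(-1, -3468)) = Add(55, 3468) = 3523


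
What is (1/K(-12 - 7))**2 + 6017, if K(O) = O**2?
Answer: 784141458/130321 ≈ 6017.0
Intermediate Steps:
(1/K(-12 - 7))**2 + 6017 = (1/((-12 - 7)**2))**2 + 6017 = (1/((-19)**2))**2 + 6017 = (1/361)**2 + 6017 = 1/130321 + 6017 = 784141458/130321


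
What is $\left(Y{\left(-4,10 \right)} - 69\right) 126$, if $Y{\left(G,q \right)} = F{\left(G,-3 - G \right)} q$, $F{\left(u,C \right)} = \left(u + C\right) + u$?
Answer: $-17514$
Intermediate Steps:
$F{\left(u,C \right)} = C + 2 u$ ($F{\left(u,C \right)} = \left(C + u\right) + u = C + 2 u$)
$Y{\left(G,q \right)} = q \left(-3 + G\right)$ ($Y{\left(G,q \right)} = \left(\left(-3 - G\right) + 2 G\right) q = \left(-3 + G\right) q = q \left(-3 + G\right)$)
$\left(Y{\left(-4,10 \right)} - 69\right) 126 = \left(10 \left(-3 - 4\right) - 69\right) 126 = \left(10 \left(-7\right) - 69\right) 126 = \left(-70 - 69\right) 126 = \left(-139\right) 126 = -17514$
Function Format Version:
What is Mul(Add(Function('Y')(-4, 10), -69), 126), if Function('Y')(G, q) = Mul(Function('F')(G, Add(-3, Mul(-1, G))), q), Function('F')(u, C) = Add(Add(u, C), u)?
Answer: -17514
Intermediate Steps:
Function('F')(u, C) = Add(C, Mul(2, u)) (Function('F')(u, C) = Add(Add(C, u), u) = Add(C, Mul(2, u)))
Function('Y')(G, q) = Mul(q, Add(-3, G)) (Function('Y')(G, q) = Mul(Add(Add(-3, Mul(-1, G)), Mul(2, G)), q) = Mul(Add(-3, G), q) = Mul(q, Add(-3, G)))
Mul(Add(Function('Y')(-4, 10), -69), 126) = Mul(Add(Mul(10, Add(-3, -4)), -69), 126) = Mul(Add(Mul(10, -7), -69), 126) = Mul(Add(-70, -69), 126) = Mul(-139, 126) = -17514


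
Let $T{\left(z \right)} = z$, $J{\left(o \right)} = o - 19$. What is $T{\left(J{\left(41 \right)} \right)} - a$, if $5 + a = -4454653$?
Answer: $4454680$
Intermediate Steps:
$J{\left(o \right)} = -19 + o$
$a = -4454658$ ($a = -5 - 4454653 = -4454658$)
$T{\left(J{\left(41 \right)} \right)} - a = \left(-19 + 41\right) - -4454658 = 22 + 4454658 = 4454680$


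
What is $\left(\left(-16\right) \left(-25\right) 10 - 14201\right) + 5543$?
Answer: $-4658$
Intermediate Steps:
$\left(\left(-16\right) \left(-25\right) 10 - 14201\right) + 5543 = \left(400 \cdot 10 - 14201\right) + 5543 = \left(4000 - 14201\right) + 5543 = -10201 + 5543 = -4658$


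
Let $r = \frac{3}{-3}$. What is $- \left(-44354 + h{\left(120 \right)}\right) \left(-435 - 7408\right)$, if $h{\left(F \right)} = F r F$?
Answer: $-460807622$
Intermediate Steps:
$r = -1$ ($r = 3 \left(- \frac{1}{3}\right) = -1$)
$h{\left(F \right)} = - F^{2}$ ($h{\left(F \right)} = F \left(-1\right) F = - F F = - F^{2}$)
$- \left(-44354 + h{\left(120 \right)}\right) \left(-435 - 7408\right) = - \left(-44354 - 120^{2}\right) \left(-435 - 7408\right) = - \left(-44354 - 14400\right) \left(-7843\right) = - \left(-58754\right) \left(-7843\right) = \left(-1\right) 460807622 = -460807622$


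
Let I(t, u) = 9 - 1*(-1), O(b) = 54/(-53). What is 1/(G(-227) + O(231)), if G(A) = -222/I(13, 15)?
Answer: -265/6153 ≈ -0.043068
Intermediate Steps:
O(b) = -54/53 (O(b) = 54*(-1/53) = -54/53)
I(t, u) = 10 (I(t, u) = 9 + 1 = 10)
G(A) = -111/5 (G(A) = -222/10 = -222*1/10 = -111/5)
1/(G(-227) + O(231)) = 1/(-111/5 - 54/53) = 1/(-6153/265) = -265/6153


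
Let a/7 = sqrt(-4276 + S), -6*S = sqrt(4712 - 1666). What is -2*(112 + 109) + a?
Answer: -442 + 7*I*sqrt(153936 + 6*sqrt(3046))/6 ≈ -442.0 + 458.23*I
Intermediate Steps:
S = -sqrt(3046)/6 (S = -sqrt(4712 - 1666)/6 = -sqrt(3046)/6 ≈ -9.1984)
a = 7*sqrt(-4276 - sqrt(3046)/6) ≈ 458.23*I
-2*(112 + 109) + a = -2*(112 + 109) + 7*sqrt(-153936 - 6*sqrt(3046))/6 = -2*221 + 7*sqrt(-153936 - 6*sqrt(3046))/6 = -442 + 7*sqrt(-153936 - 6*sqrt(3046))/6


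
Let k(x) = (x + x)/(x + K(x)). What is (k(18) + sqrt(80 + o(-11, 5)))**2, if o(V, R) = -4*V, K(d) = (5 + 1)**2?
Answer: 1120/9 + 8*sqrt(31)/3 ≈ 139.29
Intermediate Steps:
K(d) = 36 (K(d) = 6**2 = 36)
k(x) = 2*x/(36 + x) (k(x) = (x + x)/(x + 36) = (2*x)/(36 + x) = 2*x/(36 + x))
(k(18) + sqrt(80 + o(-11, 5)))**2 = (2*18/(36 + 18) + sqrt(80 - 4*(-11)))**2 = (2*18/54 + sqrt(80 + 44))**2 = (2*18*(1/54) + sqrt(124))**2 = (2/3 + 2*sqrt(31))**2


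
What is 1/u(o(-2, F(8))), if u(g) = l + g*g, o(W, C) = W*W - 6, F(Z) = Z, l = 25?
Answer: 1/29 ≈ 0.034483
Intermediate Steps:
o(W, C) = -6 + W² (o(W, C) = W² - 6 = -6 + W²)
u(g) = 25 + g² (u(g) = 25 + g*g = 25 + g²)
1/u(o(-2, F(8))) = 1/(25 + (-6 + (-2)²)²) = 1/(25 + (-6 + 4)²) = 1/(25 + (-2)²) = 1/(25 + 4) = 1/29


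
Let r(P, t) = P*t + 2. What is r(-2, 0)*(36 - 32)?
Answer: 8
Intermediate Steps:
r(P, t) = 2 + P*t
r(-2, 0)*(36 - 32) = (2 - 2*0)*(36 - 32) = (2 + 0)*4 = 2*4 = 8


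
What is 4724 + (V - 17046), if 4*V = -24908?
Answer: -18549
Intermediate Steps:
V = -6227 (V = (¼)*(-24908) = -6227)
4724 + (V - 17046) = 4724 + (-6227 - 17046) = 4724 - 23273 = -18549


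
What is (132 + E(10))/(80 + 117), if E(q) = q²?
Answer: 232/197 ≈ 1.1777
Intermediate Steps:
(132 + E(10))/(80 + 117) = (132 + 10²)/(80 + 117) = (132 + 100)/197 = 232*(1/197) = 232/197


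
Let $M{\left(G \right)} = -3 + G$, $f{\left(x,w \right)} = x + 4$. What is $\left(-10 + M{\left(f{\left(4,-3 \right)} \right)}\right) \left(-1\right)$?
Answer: $5$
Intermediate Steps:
$f{\left(x,w \right)} = 4 + x$
$\left(-10 + M{\left(f{\left(4,-3 \right)} \right)}\right) \left(-1\right) = \left(-10 + \left(-3 + \left(4 + 4\right)\right)\right) \left(-1\right) = \left(-10 + \left(-3 + 8\right)\right) \left(-1\right) = \left(-10 + 5\right) \left(-1\right) = \left(-5\right) \left(-1\right) = 5$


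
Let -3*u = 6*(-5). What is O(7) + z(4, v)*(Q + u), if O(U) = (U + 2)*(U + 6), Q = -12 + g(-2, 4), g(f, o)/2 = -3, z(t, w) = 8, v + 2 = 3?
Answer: 53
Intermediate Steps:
v = 1 (v = -2 + 3 = 1)
g(f, o) = -6 (g(f, o) = 2*(-3) = -6)
Q = -18 (Q = -12 - 6 = -18)
u = 10 (u = -2*(-5) = -⅓*(-30) = 10)
O(U) = (2 + U)*(6 + U)
O(7) + z(4, v)*(Q + u) = (12 + 7² + 8*7) + 8*(-18 + 10) = (12 + 49 + 56) + 8*(-8) = 117 - 64 = 53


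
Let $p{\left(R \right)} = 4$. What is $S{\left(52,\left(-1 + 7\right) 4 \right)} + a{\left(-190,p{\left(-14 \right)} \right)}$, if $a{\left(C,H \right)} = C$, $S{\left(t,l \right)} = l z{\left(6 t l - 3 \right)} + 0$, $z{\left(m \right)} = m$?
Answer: $179450$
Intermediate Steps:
$S{\left(t,l \right)} = l \left(-3 + 6 l t\right)$ ($S{\left(t,l \right)} = l \left(6 t l - 3\right) + 0 = l \left(6 l t - 3\right) + 0 = l \left(-3 + 6 l t\right) + 0 = l \left(-3 + 6 l t\right)$)
$S{\left(52,\left(-1 + 7\right) 4 \right)} + a{\left(-190,p{\left(-14 \right)} \right)} = 3 \left(-1 + 7\right) 4 \left(-1 + 2 \left(-1 + 7\right) 4 \cdot 52\right) - 190 = 3 \cdot 6 \cdot 4 \left(-1 + 2 \cdot 6 \cdot 4 \cdot 52\right) - 190 = 3 \cdot 24 \left(-1 + 2 \cdot 24 \cdot 52\right) - 190 = 3 \cdot 24 \left(-1 + 2496\right) - 190 = 3 \cdot 24 \cdot 2495 - 190 = 179640 - 190 = 179450$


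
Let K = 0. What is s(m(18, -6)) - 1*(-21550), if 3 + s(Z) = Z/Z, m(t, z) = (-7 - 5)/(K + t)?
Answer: 21548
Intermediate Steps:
m(t, z) = -12/t (m(t, z) = (-7 - 5)/(0 + t) = -12/t)
s(Z) = -2 (s(Z) = -3 + Z/Z = -3 + 1 = -2)
s(m(18, -6)) - 1*(-21550) = -2 - 1*(-21550) = -2 + 21550 = 21548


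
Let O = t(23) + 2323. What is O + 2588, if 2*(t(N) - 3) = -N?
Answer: 9805/2 ≈ 4902.5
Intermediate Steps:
t(N) = 3 - N/2 (t(N) = 3 + (-N)/2 = 3 - N/2)
O = 4629/2 (O = (3 - 1/2*23) + 2323 = (3 - 23/2) + 2323 = -17/2 + 2323 = 4629/2 ≈ 2314.5)
O + 2588 = 4629/2 + 2588 = 9805/2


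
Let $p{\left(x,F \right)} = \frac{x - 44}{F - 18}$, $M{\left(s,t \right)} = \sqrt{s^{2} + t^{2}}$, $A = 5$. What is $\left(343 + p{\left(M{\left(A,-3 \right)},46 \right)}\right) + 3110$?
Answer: $\frac{24160}{7} + \frac{\sqrt{34}}{28} \approx 3451.6$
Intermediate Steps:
$p{\left(x,F \right)} = \frac{-44 + x}{-18 + F}$
$\left(343 + p{\left(M{\left(A,-3 \right)},46 \right)}\right) + 3110 = \left(343 + \frac{-44 + \sqrt{5^{2} + \left(-3\right)^{2}}}{-18 + 46}\right) + 3110 = \left(343 + \frac{-44 + \sqrt{25 + 9}}{28}\right) + 3110 = \left(343 + \frac{-44 + \sqrt{34}}{28}\right) + 3110 = \left(343 - \left(\frac{11}{7} - \frac{\sqrt{34}}{28}\right)\right) + 3110 = \left(\frac{2390}{7} + \frac{\sqrt{34}}{28}\right) + 3110 = \frac{24160}{7} + \frac{\sqrt{34}}{28}$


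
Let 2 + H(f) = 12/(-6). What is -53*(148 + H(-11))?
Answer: -7632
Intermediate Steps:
H(f) = -4 (H(f) = -2 + 12/(-6) = -2 + 12*(-⅙) = -2 - 2 = -4)
-53*(148 + H(-11)) = -53*(148 - 4) = -53*144 = -7632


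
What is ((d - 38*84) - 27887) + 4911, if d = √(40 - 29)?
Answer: -26168 + √11 ≈ -26165.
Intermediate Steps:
d = √11 ≈ 3.3166
((d - 38*84) - 27887) + 4911 = ((√11 - 38*84) - 27887) + 4911 = ((√11 - 3192) - 27887) + 4911 = ((-3192 + √11) - 27887) + 4911 = (-31079 + √11) + 4911 = -26168 + √11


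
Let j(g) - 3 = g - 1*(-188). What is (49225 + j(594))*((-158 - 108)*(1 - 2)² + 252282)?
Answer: 12603320160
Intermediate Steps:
j(g) = 191 + g (j(g) = 3 + (g - 1*(-188)) = 3 + (g + 188) = 3 + (188 + g) = 191 + g)
(49225 + j(594))*((-158 - 108)*(1 - 2)² + 252282) = (49225 + (191 + 594))*((-158 - 108)*(1 - 2)² + 252282) = (49225 + 785)*(-266*(-1)² + 252282) = 50010*(-266*1 + 252282) = 50010*(-266 + 252282) = 50010*252016 = 12603320160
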